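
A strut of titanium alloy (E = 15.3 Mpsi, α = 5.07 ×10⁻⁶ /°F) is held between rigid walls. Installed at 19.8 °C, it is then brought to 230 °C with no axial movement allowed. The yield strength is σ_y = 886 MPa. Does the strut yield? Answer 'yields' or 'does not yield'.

does not yield

E = 15.3 Mpsi = 105.5 GPa.
α = 5.07×10⁻⁶/°F × 9/5 = 9.13×10⁻⁶/K.
ΔT = 210.2 K. Constrained thermal stress σ = E·α·ΔT = 105.5×10³ MPa × 9.13×10⁻⁶ × 210.2 = 202 MPa (compressive).
Compare to σ_y = 886 MPa: σ < σ_y, so it does not yield.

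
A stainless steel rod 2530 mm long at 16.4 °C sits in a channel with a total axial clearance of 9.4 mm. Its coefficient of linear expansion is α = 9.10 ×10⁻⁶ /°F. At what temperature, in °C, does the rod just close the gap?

243 °C

α = 9.10×10⁻⁶/°F × 9/5 = 16.4×10⁻⁶/K.
α·L₀·ΔT = 9.4 mm ⇒ ΔT = 9.4 / (16.4×10⁻⁶ × 2530.0) = 226.8 K.
T = 16.4 + 226.8 = 243.2 °C.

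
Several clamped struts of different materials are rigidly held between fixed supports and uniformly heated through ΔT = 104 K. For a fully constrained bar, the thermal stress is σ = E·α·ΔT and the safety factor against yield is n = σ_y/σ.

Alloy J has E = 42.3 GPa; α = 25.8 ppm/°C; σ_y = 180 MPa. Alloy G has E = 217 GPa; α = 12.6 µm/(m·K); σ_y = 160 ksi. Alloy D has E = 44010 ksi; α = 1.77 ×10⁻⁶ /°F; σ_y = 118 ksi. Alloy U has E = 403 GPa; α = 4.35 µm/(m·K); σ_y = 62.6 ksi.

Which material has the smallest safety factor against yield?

alloy J

With everything in SI (GPa, ×10⁻⁶/K, MPa):
  alloy J: E = 42.30, α = 25.8, σ_y = 180.0 → σ = 113 MPa, n = 1.59
  alloy G: E = 217.0, α = 12.6, σ_y = 1103 → σ = 284 MPa, n = 3.88
  alloy D: E = 303.4, α = 3.19, σ_y = 813.6 → σ = 101 MPa, n = 8.09
  alloy U: E = 403.0, α = 4.35, σ_y = 431.6 → σ = 182 MPa, n = 2.37
The minimum is alloy J at n = 1.59.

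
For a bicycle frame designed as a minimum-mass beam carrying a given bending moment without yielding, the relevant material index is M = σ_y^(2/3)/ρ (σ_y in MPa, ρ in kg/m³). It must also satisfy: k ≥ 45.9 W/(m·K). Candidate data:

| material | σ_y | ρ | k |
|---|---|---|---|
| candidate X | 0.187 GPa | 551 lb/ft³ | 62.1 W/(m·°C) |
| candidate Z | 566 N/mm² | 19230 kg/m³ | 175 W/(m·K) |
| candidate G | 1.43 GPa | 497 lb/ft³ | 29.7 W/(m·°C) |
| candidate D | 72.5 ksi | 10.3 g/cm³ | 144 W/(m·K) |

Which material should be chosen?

Screen on constraints: k ≥ 45.9 W/(m·K). Survivors: candidate X, candidate Z, candidate D.
After converting to SI:
  candidate X: σ_y = 187.0 MPa, ρ = 8826 kg/m³
  candidate Z: σ_y = 566.0 MPa, ρ = 19230 kg/m³
  candidate D: σ_y = 499.9 MPa, ρ = 10300 kg/m³
  candidate D: M = 6.12×10⁻³
  candidate X: M = 3.71×10⁻³
  candidate Z: M = 3.56×10⁻³
Candidate D ranks first.

candidate D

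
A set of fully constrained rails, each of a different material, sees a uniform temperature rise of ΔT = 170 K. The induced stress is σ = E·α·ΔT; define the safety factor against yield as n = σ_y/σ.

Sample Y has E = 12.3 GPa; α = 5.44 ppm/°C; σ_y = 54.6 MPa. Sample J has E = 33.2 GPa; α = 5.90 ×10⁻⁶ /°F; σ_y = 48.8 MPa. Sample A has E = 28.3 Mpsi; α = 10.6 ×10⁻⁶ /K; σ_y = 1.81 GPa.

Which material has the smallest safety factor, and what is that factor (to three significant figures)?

sample J, n = 0.814

In consistent units (E in GPa, α in ×10⁻⁶/K, σ_y in MPa):
  sample Y: E = 12.30, α = 5.44, σ_y = 54.60 → σ = 11.4 MPa, n = 4.80
  sample J: E = 33.20, α = 10.6, σ_y = 48.80 → σ = 59.9 MPa, n = 0.814
  sample A: E = 195.1, α = 10.6, σ_y = 1810 → σ = 352 MPa, n = 5.15
Sample J has the lowest safety factor, n = 0.814.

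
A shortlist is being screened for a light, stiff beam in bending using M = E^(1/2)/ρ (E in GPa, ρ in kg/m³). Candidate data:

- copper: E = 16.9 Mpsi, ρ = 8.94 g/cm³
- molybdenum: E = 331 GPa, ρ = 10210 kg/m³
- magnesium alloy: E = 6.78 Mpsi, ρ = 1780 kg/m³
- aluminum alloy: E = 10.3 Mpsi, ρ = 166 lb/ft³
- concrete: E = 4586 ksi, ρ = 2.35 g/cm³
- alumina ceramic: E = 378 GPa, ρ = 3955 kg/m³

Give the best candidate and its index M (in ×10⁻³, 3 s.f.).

alumina ceramic, M = 4.92×10⁻³

Putting every candidate on a common basis:
  copper: E = 116.5 GPa, ρ = 8940 kg/m³
  molybdenum: E = 331.0 GPa, ρ = 10210 kg/m³
  magnesium alloy: E = 46.75 GPa, ρ = 1780 kg/m³
  aluminum alloy: E = 71.02 GPa, ρ = 2659 kg/m³
  concrete: E = 31.62 GPa, ρ = 2350 kg/m³
  alumina ceramic: E = 378.0 GPa, ρ = 3955 kg/m³
  alumina ceramic: M = 4.92×10⁻³
  magnesium alloy: M = 3.84×10⁻³
  aluminum alloy: M = 3.17×10⁻³
  concrete: M = 2.39×10⁻³
  molybdenum: M = 1.78×10⁻³
  copper: M = 1.21×10⁻³
Alumina ceramic ranks first.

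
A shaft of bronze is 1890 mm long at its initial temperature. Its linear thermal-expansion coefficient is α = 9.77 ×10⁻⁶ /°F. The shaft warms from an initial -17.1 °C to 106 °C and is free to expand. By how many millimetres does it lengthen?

Convert α: 9.77×10⁻⁶/°F × (9/5) = 17.6×10⁻⁶/K.
ΔT = 106 − (-17.1) = 123.1 K.
ΔL = α·L₀·ΔT = 17.6×10⁻⁶ × 1890 mm × 123.1 K = 4.09 mm.

4.09 mm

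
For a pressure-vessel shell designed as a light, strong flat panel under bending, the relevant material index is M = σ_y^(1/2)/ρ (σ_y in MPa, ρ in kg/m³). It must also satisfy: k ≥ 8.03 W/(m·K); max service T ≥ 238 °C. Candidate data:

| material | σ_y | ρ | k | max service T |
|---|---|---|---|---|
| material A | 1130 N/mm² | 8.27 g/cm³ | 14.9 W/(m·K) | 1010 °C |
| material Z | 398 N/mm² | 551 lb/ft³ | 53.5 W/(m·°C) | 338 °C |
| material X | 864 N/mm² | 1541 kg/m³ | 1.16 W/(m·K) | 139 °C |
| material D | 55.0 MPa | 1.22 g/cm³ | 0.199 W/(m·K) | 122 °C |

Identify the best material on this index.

Screen on constraints: k ≥ 8.03 W/(m·K); max service T ≥ 238 °C. Survivors: material A, material Z.
Putting every candidate on a common basis:
  material A: σ_y = 1130 MPa, ρ = 8270 kg/m³
  material Z: σ_y = 398.0 MPa, ρ = 8826 kg/m³
  material A: M = 4.06×10⁻³
  material Z: M = 2.26×10⁻³
Material A ranks first.

material A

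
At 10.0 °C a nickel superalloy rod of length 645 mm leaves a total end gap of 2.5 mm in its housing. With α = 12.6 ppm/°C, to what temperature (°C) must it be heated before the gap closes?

318 °C

α·L₀·ΔT = 2.5 mm ⇒ ΔT = 2.5 / (12.6×10⁻⁶ × 645.0) = 307.6 K.
T = 10.0 + 307.6 = 317.6 °C.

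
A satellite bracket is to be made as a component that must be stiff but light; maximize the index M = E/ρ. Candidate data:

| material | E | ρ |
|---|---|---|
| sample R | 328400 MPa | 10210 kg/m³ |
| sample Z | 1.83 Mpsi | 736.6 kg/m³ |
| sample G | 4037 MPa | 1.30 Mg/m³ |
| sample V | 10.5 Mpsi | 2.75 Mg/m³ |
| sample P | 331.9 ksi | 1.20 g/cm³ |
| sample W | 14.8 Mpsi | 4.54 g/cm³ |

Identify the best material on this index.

sample R

Convert each candidate to consistent units, then evaluate M:
  sample R: E = 328.4 GPa, ρ = 10210 kg/m³
  sample Z: E = 12.62 GPa, ρ = 736.6 kg/m³
  sample G: E = 4.037 GPa, ρ = 1300 kg/m³
  sample V: E = 72.39 GPa, ρ = 2750 kg/m³
  sample P: E = 2.288 GPa, ρ = 1200 kg/m³
  sample W: E = 102.0 GPa, ρ = 4540 kg/m³
  sample R: M = 32.2 MN·m/kg
  sample V: M = 26.3 MN·m/kg
  sample W: M = 22.5 MN·m/kg
  sample Z: M = 17.1 MN·m/kg
  sample G: M = 3.11 MN·m/kg
  sample P: M = 1.91 MN·m/kg
The maximum is for sample R.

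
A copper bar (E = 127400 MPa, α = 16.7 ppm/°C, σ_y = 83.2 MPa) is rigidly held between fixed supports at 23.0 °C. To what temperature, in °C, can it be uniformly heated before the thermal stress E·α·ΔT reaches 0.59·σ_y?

46.1 °C

E = 127400 MPa = 127.4 GPa.
E·α·ΔT = 49.09 MPa ⇒ ΔT = 49.09 / (127.4×10³ × 16.7×10⁻⁶) = 23.07 K.
T = 23.0 + 23.07 = 46.07 °C.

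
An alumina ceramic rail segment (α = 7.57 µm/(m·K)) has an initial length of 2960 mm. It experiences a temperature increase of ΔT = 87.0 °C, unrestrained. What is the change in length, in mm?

1.95 mm

ΔL = α·L₀·ΔT = 7.57×10⁻⁶ × 2960 mm × 87.00 K = 1.95 mm.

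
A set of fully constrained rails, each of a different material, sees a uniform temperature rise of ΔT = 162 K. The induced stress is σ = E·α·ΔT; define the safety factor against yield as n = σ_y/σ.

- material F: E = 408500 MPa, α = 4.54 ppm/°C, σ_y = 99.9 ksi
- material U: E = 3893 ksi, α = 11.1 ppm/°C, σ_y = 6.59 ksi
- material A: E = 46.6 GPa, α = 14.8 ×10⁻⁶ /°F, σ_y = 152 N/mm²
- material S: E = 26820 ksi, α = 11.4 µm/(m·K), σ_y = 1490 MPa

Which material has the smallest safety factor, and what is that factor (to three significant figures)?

material A, n = 0.756

Converting E to GPa, α to ×10⁻⁶/K, σ_y to MPa, then σ and n for each:
  material F: E = 408.5, α = 4.54, σ_y = 688.8 → σ = 300 MPa, n = 2.29
  material U: E = 26.84, α = 11.1, σ_y = 45.44 → σ = 48.3 MPa, n = 0.941
  material A: E = 46.60, α = 26.6, σ_y = 152.0 → σ = 201 MPa, n = 0.756
  material S: E = 184.9, α = 11.4, σ_y = 1490 → σ = 342 MPa, n = 4.36
Smallest n: material A with n = 0.756.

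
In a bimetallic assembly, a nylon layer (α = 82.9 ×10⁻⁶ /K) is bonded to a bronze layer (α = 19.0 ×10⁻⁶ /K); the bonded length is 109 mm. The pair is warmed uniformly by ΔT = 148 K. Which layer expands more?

nylon

α(nylon) = 82.9×10⁻⁶/K vs α(bronze) = 19.0×10⁻⁶/K.
Higher α expands more for the same ΔT: nylon.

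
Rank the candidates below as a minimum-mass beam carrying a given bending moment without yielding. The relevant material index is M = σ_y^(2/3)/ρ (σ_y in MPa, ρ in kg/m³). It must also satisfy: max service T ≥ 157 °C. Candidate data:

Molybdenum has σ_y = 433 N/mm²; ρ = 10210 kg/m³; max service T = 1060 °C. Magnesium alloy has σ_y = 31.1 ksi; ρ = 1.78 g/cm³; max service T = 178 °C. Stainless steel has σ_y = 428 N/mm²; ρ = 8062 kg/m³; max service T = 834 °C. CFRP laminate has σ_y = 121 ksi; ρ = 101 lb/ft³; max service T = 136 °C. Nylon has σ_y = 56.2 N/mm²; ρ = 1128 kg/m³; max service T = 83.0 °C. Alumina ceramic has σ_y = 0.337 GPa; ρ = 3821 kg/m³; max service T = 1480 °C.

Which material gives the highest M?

Screen on constraints: max service T ≥ 157 °C. Survivors: molybdenum, magnesium alloy, stainless steel, alumina ceramic.
In SI units:
  molybdenum: σ_y = 433.0 MPa, ρ = 10210 kg/m³
  magnesium alloy: σ_y = 214.4 MPa, ρ = 1780 kg/m³
  stainless steel: σ_y = 428.0 MPa, ρ = 8062 kg/m³
  alumina ceramic: σ_y = 337.0 MPa, ρ = 3821 kg/m³
  magnesium alloy: M = 20.1×10⁻³
  alumina ceramic: M = 12.7×10⁻³
  stainless steel: M = 7.04×10⁻³
  molybdenum: M = 5.61×10⁻³
The maximum is for magnesium alloy.

magnesium alloy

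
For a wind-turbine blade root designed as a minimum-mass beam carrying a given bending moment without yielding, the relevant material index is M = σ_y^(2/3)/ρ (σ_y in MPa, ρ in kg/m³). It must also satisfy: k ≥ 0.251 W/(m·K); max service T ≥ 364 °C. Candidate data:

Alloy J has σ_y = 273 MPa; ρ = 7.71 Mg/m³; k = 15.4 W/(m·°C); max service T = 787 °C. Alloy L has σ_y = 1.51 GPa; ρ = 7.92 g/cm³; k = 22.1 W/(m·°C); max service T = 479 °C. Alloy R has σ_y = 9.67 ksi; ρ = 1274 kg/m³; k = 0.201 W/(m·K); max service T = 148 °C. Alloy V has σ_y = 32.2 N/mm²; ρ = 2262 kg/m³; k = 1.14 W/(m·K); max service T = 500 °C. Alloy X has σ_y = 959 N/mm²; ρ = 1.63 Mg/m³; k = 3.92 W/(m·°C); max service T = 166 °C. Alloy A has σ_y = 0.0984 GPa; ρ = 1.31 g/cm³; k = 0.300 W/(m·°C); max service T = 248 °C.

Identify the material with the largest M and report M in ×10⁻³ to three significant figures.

Screen on constraints: k ≥ 0.251 W/(m·K); max service T ≥ 364 °C. Survivors: alloy J, alloy L, alloy V.
In SI units:
  alloy J: σ_y = 273.0 MPa, ρ = 7710 kg/m³
  alloy L: σ_y = 1510 MPa, ρ = 7920 kg/m³
  alloy V: σ_y = 32.20 MPa, ρ = 2262 kg/m³
  alloy L: M = 16.6×10⁻³
  alloy J: M = 5.46×10⁻³
  alloy V: M = 4.47×10⁻³
Alloy L has the largest M.

alloy L, M = 16.6×10⁻³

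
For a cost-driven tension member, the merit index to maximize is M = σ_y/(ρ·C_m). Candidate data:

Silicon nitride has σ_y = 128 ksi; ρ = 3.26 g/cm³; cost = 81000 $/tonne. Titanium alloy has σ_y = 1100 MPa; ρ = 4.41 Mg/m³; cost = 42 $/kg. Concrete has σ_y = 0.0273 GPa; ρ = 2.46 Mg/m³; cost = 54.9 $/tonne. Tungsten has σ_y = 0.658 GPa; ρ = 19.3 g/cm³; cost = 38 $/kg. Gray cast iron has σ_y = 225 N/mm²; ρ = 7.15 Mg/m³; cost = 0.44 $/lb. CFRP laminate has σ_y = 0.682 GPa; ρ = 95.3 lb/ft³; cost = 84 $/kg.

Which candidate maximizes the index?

After converting to SI:
  silicon nitride: σ_y = 882.5 MPa, ρ = 3260 kg/m³, cost = 81.00 $/kg
  titanium alloy: σ_y = 1100 MPa, ρ = 4410 kg/m³, cost = 42.00 $/kg
  concrete: σ_y = 27.30 MPa, ρ = 2460 kg/m³, cost = 0.05490 $/kg
  tungsten: σ_y = 658.0 MPa, ρ = 19300 kg/m³, cost = 38.00 $/kg
  gray cast iron: σ_y = 225.0 MPa, ρ = 7150 kg/m³, cost = 0.9700 $/kg
  CFRP laminate: σ_y = 682.0 MPa, ρ = 1527 kg/m³, cost = 84.00 $/kg
  concrete: M = 202 kN·m per $
  gray cast iron: M = 32.4 kN·m per $
  titanium alloy: M = 5.94 kN·m per $
  CFRP laminate: M = 5.32 kN·m per $
  silicon nitride: M = 3.34 kN·m per $
  tungsten: M = 0.897 kN·m per $
The maximum is for concrete.

concrete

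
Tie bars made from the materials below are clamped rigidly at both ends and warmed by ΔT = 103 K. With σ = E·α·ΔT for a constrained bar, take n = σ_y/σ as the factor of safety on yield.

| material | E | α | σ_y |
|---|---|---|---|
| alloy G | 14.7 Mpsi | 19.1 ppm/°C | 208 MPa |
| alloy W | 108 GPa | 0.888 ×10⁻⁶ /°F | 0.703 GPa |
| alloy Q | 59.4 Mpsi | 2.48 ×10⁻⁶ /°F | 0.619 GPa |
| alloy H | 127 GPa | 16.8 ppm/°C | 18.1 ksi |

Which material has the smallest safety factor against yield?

Per material, after unit conversion:
  alloy G: E = 101.4, α = 19.1, σ_y = 208.0 → σ = 199 MPa, n = 1.04
  alloy W: E = 108.0, α = 1.60, σ_y = 703.0 → σ = 17.8 MPa, n = 39.5
  alloy Q: E = 409.5, α = 4.46, σ_y = 619.0 → σ = 188 MPa, n = 3.29
  alloy H: E = 127.0, α = 16.8, σ_y = 124.8 → σ = 220 MPa, n = 0.568
Smallest n: alloy H with n = 0.568.

alloy H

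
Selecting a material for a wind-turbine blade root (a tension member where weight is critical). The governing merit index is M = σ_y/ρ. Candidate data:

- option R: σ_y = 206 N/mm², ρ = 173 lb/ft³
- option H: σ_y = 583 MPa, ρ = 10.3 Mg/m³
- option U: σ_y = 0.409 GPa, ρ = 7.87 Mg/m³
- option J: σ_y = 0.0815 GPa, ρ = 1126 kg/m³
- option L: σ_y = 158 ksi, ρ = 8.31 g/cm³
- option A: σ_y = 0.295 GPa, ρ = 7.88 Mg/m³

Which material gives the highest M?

option L

After converting to SI:
  option R: σ_y = 206.0 MPa, ρ = 2771 kg/m³
  option H: σ_y = 583.0 MPa, ρ = 10300 kg/m³
  option U: σ_y = 409.0 MPa, ρ = 7870 kg/m³
  option J: σ_y = 81.50 MPa, ρ = 1126 kg/m³
  option L: σ_y = 1089 MPa, ρ = 8310 kg/m³
  option A: σ_y = 295.0 MPa, ρ = 7880 kg/m³
  option L: M = 131 kN·m/kg
  option R: M = 74.3 kN·m/kg
  option J: M = 72.4 kN·m/kg
  option H: M = 56.6 kN·m/kg
  option U: M = 52.0 kN·m/kg
  option A: M = 37.4 kN·m/kg
Highest index: option L.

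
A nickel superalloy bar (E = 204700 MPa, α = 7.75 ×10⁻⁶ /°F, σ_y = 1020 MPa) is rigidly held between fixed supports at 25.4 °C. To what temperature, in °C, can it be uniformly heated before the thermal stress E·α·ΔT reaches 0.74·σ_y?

E = 204700 MPa = 204.7 GPa.
α = 7.75×10⁻⁶/°F × 9/5 = 13.9×10⁻⁶/K.
E·α·ΔT = 754.8 MPa ⇒ ΔT = 754.8 / (204.7×10³ × 13.9×10⁻⁶) = 264.3 K.
T = 25.4 + 264.3 = 289.7 °C.

290 °C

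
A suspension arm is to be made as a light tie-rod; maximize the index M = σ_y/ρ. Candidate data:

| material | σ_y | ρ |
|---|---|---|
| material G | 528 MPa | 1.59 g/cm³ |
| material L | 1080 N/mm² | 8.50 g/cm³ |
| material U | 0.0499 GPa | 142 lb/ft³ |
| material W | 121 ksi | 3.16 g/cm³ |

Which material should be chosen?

material G

Putting every candidate on a common basis:
  material G: σ_y = 528.0 MPa, ρ = 1590 kg/m³
  material L: σ_y = 1080 MPa, ρ = 8500 kg/m³
  material U: σ_y = 49.90 MPa, ρ = 2275 kg/m³
  material W: σ_y = 834.3 MPa, ρ = 3160 kg/m³
  material G: M = 332 kN·m/kg
  material W: M = 264 kN·m/kg
  material L: M = 127 kN·m/kg
  material U: M = 21.9 kN·m/kg
Material G has the largest M.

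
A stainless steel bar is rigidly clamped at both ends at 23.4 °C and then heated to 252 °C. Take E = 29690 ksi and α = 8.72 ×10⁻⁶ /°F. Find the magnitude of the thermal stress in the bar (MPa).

E = 29690 ksi = 204.7 GPa.
α = 8.72×10⁻⁶/°F × 9/5 = 15.7×10⁻⁶/K.
ΔT = 228.6 K. Constrained thermal stress σ = E·α·ΔT = 204.7×10³ MPa × 15.7×10⁻⁶ × 228.6 = 735 MPa (compressive).

735 MPa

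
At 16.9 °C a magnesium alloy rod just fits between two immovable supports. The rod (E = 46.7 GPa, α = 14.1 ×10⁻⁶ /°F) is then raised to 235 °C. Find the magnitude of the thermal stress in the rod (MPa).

α = 14.1×10⁻⁶/°F × 9/5 = 25.4×10⁻⁶/K.
ΔT = 218.1 K. Constrained thermal stress σ = E·α·ΔT = 46.70×10³ MPa × 25.4×10⁻⁶ × 218.1 = 259 MPa (compressive).

259 MPa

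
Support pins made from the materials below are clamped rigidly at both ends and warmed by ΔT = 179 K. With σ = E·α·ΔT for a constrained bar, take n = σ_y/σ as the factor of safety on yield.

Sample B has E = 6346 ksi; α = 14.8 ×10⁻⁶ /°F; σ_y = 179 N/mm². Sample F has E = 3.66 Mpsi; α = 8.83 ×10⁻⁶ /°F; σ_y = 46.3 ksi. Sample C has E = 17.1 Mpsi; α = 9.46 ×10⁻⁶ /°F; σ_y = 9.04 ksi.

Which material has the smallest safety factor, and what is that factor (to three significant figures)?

Per material, after unit conversion:
  sample B: E = 43.75, α = 26.6, σ_y = 179.0 → σ = 209 MPa, n = 0.858
  sample F: E = 25.23, α = 15.9, σ_y = 319.2 → σ = 71.8 MPa, n = 4.45
  sample C: E = 117.9, α = 17.0, σ_y = 62.33 → σ = 359 MPa, n = 0.173
Sample C has the lowest safety factor, n = 0.173.

sample C, n = 0.173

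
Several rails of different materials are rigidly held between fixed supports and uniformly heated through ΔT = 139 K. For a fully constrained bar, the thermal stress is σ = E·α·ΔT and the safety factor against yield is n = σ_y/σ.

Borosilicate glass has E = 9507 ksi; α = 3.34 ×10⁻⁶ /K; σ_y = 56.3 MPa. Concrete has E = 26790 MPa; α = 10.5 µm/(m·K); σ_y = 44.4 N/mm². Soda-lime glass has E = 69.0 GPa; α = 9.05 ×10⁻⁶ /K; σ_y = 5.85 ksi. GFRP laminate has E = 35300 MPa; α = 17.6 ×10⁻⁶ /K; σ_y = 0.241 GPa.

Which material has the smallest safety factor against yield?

soda-lime glass

Per material, after unit conversion:
  borosilicate glass: E = 65.55, α = 3.34, σ_y = 56.30 → σ = 30.4 MPa, n = 1.85
  concrete: E = 26.79, α = 10.5, σ_y = 44.40 → σ = 39.1 MPa, n = 1.14
  soda-lime glass: E = 69.00, α = 9.05, σ_y = 40.33 → σ = 86.8 MPa, n = 0.465
  GFRP laminate: E = 35.30, α = 17.6, σ_y = 241.0 → σ = 86.4 MPa, n = 2.79
The minimum is soda-lime glass at n = 0.465.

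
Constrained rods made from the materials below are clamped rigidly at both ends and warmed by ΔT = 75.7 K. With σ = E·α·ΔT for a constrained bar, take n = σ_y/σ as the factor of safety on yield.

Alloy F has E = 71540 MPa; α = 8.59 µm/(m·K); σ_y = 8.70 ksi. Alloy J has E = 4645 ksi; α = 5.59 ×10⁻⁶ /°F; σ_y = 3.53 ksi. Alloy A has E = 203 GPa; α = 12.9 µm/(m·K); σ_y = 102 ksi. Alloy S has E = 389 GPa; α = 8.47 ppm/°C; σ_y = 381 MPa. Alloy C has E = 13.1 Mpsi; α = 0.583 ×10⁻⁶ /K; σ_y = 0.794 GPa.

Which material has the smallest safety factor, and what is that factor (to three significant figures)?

alloy J, n = 0.998

In consistent units (E in GPa, α in ×10⁻⁶/K, σ_y in MPa):
  alloy F: E = 71.54, α = 8.59, σ_y = 59.98 → σ = 46.5 MPa, n = 1.29
  alloy J: E = 32.03, α = 10.1, σ_y = 24.34 → σ = 24.4 MPa, n = 0.998
  alloy A: E = 203.0, α = 12.9, σ_y = 703.3 → σ = 198 MPa, n = 3.55
  alloy S: E = 389.0, α = 8.47, σ_y = 381.0 → σ = 249 MPa, n = 1.53
  alloy C: E = 90.32, α = 0.583, σ_y = 794.0 → σ = 3.99 MPa, n = 199
Alloy J has the lowest safety factor, n = 0.998.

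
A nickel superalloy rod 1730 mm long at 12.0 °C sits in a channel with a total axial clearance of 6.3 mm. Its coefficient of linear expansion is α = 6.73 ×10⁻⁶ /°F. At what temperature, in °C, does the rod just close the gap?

α = 6.73×10⁻⁶/°F × 9/5 = 12.1×10⁻⁶/K.
α·L₀·ΔT = 6.3 mm ⇒ ΔT = 6.3 / (12.1×10⁻⁶ × 1730.0) = 300.6 K.
T = 12.0 + 300.6 = 312.6 °C.

313 °C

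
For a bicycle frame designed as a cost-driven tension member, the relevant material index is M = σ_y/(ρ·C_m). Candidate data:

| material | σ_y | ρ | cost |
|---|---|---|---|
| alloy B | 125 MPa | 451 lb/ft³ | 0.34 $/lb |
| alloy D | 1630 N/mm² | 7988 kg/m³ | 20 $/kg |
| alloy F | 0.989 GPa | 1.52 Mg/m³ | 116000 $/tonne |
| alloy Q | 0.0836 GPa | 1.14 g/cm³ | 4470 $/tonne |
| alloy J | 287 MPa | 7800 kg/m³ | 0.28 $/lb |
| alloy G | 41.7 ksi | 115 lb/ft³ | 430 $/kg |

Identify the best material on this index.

Normalizing units and computing the index:
  alloy B: σ_y = 125.0 MPa, ρ = 7224 kg/m³, cost = 0.7496 $/kg
  alloy D: σ_y = 1630 MPa, ρ = 7988 kg/m³, cost = 20.00 $/kg
  alloy F: σ_y = 989.0 MPa, ρ = 1520 kg/m³, cost = 116.0 $/kg
  alloy Q: σ_y = 83.60 MPa, ρ = 1140 kg/m³, cost = 4.470 $/kg
  alloy J: σ_y = 287.0 MPa, ρ = 7800 kg/m³, cost = 0.6173 $/kg
  alloy G: σ_y = 287.5 MPa, ρ = 1842 kg/m³, cost = 430.0 $/kg
  alloy J: M = 59.6 kN·m per $
  alloy B: M = 23.1 kN·m per $
  alloy Q: M = 16.4 kN·m per $
  alloy D: M = 10.2 kN·m per $
  alloy F: M = 5.61 kN·m per $
  alloy G: M = 0.363 kN·m per $
Highest index: alloy J.

alloy J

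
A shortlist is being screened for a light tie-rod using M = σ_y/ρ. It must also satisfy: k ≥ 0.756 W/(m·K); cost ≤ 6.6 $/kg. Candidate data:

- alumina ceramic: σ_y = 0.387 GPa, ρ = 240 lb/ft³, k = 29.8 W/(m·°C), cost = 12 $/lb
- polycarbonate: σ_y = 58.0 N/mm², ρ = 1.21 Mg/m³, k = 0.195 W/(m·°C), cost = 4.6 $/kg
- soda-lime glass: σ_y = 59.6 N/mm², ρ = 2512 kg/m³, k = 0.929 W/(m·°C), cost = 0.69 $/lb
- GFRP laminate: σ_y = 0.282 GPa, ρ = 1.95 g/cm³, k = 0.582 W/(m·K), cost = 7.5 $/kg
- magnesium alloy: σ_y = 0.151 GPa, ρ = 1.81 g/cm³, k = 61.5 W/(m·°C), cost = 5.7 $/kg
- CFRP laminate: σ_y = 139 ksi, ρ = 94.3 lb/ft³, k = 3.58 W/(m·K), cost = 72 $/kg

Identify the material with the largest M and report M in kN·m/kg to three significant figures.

magnesium alloy, M = 83.4 kN·m/kg

Screen on constraints: k ≥ 0.756 W/(m·K); cost ≤ 6.6 $/kg. Survivors: soda-lime glass, magnesium alloy.
In SI units:
  soda-lime glass: σ_y = 59.60 MPa, ρ = 2512 kg/m³
  magnesium alloy: σ_y = 151.0 MPa, ρ = 1810 kg/m³
  magnesium alloy: M = 83.4 kN·m/kg
  soda-lime glass: M = 23.7 kN·m/kg
Magnesium alloy ranks first.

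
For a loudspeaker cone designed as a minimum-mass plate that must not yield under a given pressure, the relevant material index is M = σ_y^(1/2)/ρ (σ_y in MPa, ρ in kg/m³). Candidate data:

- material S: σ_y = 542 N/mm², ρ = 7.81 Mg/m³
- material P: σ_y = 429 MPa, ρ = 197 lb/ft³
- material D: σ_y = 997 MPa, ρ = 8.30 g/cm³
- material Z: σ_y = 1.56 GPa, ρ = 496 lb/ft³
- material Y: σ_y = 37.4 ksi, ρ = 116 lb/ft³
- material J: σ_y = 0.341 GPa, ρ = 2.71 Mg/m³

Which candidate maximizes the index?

Convert each candidate to consistent units, then evaluate M:
  material S: σ_y = 542.0 MPa, ρ = 7810 kg/m³
  material P: σ_y = 429.0 MPa, ρ = 3156 kg/m³
  material D: σ_y = 997.0 MPa, ρ = 8300 kg/m³
  material Z: σ_y = 1560 MPa, ρ = 7945 kg/m³
  material Y: σ_y = 257.9 MPa, ρ = 1858 kg/m³
  material J: σ_y = 341.0 MPa, ρ = 2710 kg/m³
  material Y: M = 8.64×10⁻³
  material J: M = 6.81×10⁻³
  material P: M = 6.56×10⁻³
  material Z: M = 4.97×10⁻³
  material D: M = 3.80×10⁻³
  material S: M = 2.98×10⁻³
Highest index: material Y.

material Y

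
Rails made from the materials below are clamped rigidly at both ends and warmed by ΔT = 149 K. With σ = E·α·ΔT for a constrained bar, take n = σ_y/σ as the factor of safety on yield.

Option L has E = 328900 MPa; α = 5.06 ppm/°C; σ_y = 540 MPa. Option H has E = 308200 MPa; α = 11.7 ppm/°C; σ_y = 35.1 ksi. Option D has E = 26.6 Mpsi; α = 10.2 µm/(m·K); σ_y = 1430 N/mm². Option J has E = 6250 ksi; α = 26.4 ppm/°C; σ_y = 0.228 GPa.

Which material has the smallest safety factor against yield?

Per material, after unit conversion:
  option L: E = 328.9, α = 5.06, σ_y = 540.0 → σ = 248 MPa, n = 2.18
  option H: E = 308.2, α = 11.7, σ_y = 242.0 → σ = 537 MPa, n = 0.450
  option D: E = 183.4, α = 10.2, σ_y = 1430 → σ = 279 MPa, n = 5.13
  option J: E = 43.09, α = 26.4, σ_y = 228.0 → σ = 170 MPa, n = 1.35
Smallest n: option H with n = 0.450.

option H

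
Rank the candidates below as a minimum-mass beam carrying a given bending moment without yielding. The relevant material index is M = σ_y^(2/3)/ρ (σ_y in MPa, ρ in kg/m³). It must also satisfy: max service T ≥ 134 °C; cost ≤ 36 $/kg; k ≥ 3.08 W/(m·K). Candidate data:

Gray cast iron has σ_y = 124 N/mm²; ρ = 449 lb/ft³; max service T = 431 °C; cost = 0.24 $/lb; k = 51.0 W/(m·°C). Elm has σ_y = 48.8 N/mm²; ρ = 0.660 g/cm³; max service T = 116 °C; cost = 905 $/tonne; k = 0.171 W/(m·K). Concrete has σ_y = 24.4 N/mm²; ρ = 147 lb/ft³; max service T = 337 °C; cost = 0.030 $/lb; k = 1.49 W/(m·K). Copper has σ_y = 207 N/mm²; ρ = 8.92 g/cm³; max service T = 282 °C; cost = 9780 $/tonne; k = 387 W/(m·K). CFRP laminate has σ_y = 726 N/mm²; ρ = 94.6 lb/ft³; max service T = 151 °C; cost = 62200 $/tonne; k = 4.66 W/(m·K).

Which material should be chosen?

Screen on constraints: max service T ≥ 134 °C; cost ≤ 36 $/kg; k ≥ 3.08 W/(m·K). Survivors: gray cast iron, copper.
Normalizing units and computing the index:
  gray cast iron: σ_y = 124.0 MPa, ρ = 7192 kg/m³
  copper: σ_y = 207.0 MPa, ρ = 8920 kg/m³
  copper: M = 3.92×10⁻³
  gray cast iron: M = 3.46×10⁻³
Copper has the largest M.

copper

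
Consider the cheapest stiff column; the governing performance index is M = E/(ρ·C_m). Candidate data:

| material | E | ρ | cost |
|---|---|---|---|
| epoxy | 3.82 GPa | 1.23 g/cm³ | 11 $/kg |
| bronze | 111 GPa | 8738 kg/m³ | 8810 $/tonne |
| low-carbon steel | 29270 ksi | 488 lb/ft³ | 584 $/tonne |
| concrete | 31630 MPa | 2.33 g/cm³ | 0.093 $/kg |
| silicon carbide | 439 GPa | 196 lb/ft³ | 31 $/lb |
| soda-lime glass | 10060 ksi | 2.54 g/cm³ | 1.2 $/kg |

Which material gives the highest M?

concrete

Putting every candidate on a common basis:
  epoxy: E = 3.820 GPa, ρ = 1230 kg/m³, cost = 11.00 $/kg
  bronze: E = 111.0 GPa, ρ = 8738 kg/m³, cost = 8.810 $/kg
  low-carbon steel: E = 201.8 GPa, ρ = 7817 kg/m³, cost = 0.5840 $/kg
  concrete: E = 31.63 GPa, ρ = 2330 kg/m³, cost = 0.09300 $/kg
  silicon carbide: E = 439.0 GPa, ρ = 3140 kg/m³, cost = 68.34 $/kg
  soda-lime glass: E = 69.36 GPa, ρ = 2540 kg/m³, cost = 1.200 $/kg
  concrete: M = 146 MN·m per $
  low-carbon steel: M = 44.2 MN·m per $
  soda-lime glass: M = 22.8 MN·m per $
  silicon carbide: M = 2.05 MN·m per $
  bronze: M = 1.44 MN·m per $
  epoxy: M = 0.282 MN·m per $
Concrete has the largest M.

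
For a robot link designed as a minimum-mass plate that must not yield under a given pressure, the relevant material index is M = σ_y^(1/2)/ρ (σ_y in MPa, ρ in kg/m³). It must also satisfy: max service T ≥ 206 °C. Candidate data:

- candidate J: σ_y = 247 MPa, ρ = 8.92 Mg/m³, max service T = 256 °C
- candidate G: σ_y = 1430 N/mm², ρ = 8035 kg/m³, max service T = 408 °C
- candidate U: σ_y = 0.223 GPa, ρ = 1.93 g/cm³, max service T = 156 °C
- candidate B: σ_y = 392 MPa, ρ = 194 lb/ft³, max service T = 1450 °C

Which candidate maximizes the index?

candidate B

Screen on constraints: max service T ≥ 206 °C. Survivors: candidate J, candidate G, candidate B.
Putting every candidate on a common basis:
  candidate J: σ_y = 247.0 MPa, ρ = 8920 kg/m³
  candidate G: σ_y = 1430 MPa, ρ = 8035 kg/m³
  candidate B: σ_y = 392.0 MPa, ρ = 3108 kg/m³
  candidate B: M = 6.37×10⁻³
  candidate G: M = 4.71×10⁻³
  candidate J: M = 1.76×10⁻³
Candidate B ranks first.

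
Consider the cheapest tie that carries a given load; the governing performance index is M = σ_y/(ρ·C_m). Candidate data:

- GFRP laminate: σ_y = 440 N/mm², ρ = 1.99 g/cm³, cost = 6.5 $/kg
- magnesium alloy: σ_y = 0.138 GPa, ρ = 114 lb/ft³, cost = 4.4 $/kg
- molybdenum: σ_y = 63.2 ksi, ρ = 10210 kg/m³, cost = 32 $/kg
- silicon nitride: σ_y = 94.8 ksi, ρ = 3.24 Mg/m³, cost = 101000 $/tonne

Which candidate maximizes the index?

GFRP laminate

Convert each candidate to consistent units, then evaluate M:
  GFRP laminate: σ_y = 440.0 MPa, ρ = 1990 kg/m³, cost = 6.500 $/kg
  magnesium alloy: σ_y = 138.0 MPa, ρ = 1826 kg/m³, cost = 4.400 $/kg
  molybdenum: σ_y = 435.7 MPa, ρ = 10210 kg/m³, cost = 32.00 $/kg
  silicon nitride: σ_y = 653.6 MPa, ρ = 3240 kg/m³, cost = 101.0 $/kg
  GFRP laminate: M = 34.0 kN·m per $
  magnesium alloy: M = 17.2 kN·m per $
  silicon nitride: M = 2.00 kN·m per $
  molybdenum: M = 1.33 kN·m per $
GFRP laminate has the largest M.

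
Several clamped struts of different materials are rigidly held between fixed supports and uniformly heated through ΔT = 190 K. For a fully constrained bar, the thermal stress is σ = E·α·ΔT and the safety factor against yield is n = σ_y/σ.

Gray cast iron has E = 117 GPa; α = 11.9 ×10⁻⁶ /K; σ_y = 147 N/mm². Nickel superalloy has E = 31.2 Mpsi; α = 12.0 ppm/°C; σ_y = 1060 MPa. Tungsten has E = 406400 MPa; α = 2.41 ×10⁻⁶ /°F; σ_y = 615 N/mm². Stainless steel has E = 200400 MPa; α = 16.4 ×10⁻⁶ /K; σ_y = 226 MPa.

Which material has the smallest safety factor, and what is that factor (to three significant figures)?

With everything in SI (GPa, ×10⁻⁶/K, MPa):
  gray cast iron: E = 117.0, α = 11.9, σ_y = 147.0 → σ = 265 MPa, n = 0.556
  nickel superalloy: E = 215.1, α = 12.0, σ_y = 1060 → σ = 490 MPa, n = 2.16
  tungsten: E = 406.4, α = 4.34, σ_y = 615.0 → σ = 335 MPa, n = 1.84
  stainless steel: E = 200.4, α = 16.4, σ_y = 226.0 → σ = 624 MPa, n = 0.362
Smallest n: stainless steel with n = 0.362.

stainless steel, n = 0.362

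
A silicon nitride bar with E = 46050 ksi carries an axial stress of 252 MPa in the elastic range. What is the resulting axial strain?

E = 46050 ksi = 317.5 GPa = 317500 MPa.
ε = σ/E = 252 / 317500 = 7.94×10⁻⁴.

7.94×10⁻⁴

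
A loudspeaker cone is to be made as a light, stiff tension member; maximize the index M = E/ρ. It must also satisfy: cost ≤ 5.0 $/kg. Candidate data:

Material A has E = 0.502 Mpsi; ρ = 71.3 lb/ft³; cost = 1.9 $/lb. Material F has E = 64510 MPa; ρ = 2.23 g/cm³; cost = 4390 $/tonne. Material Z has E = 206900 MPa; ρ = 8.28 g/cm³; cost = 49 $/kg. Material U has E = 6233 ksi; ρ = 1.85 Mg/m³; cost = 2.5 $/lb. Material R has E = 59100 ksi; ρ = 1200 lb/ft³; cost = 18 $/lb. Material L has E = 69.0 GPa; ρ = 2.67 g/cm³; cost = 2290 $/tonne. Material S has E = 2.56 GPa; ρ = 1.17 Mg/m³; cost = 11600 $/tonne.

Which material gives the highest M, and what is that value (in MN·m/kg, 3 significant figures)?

Screen on constraints: cost ≤ 5.0 $/kg. Survivors: material A, material F, material L.
Convert each candidate to consistent units, then evaluate M:
  material A: E = 3.461 GPa, ρ = 1142 kg/m³
  material F: E = 64.51 GPa, ρ = 2230 kg/m³
  material L: E = 69.00 GPa, ρ = 2670 kg/m³
  material F: M = 28.9 MN·m/kg
  material L: M = 25.8 MN·m/kg
  material A: M = 3.03 MN·m/kg
The maximum is for material F.

material F, M = 28.9 MN·m/kg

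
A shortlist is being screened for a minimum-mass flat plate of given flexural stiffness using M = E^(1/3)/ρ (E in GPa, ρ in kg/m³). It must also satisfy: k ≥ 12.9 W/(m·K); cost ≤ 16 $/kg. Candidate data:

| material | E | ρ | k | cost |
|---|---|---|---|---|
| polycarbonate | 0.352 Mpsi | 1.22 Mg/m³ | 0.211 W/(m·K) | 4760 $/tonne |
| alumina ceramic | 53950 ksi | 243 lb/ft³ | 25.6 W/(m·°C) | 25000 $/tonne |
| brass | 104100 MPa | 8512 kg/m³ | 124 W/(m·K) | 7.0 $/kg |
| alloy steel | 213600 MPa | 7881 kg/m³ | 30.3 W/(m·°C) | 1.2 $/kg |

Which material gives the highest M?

Screen on constraints: k ≥ 12.9 W/(m·K); cost ≤ 16 $/kg. Survivors: brass, alloy steel.
Convert each candidate to consistent units, then evaluate M:
  brass: E = 104.1 GPa, ρ = 8512 kg/m³
  alloy steel: E = 213.6 GPa, ρ = 7881 kg/m³
  alloy steel: M = 0.758×10⁻³
  brass: M = 0.553×10⁻³
Highest index: alloy steel.

alloy steel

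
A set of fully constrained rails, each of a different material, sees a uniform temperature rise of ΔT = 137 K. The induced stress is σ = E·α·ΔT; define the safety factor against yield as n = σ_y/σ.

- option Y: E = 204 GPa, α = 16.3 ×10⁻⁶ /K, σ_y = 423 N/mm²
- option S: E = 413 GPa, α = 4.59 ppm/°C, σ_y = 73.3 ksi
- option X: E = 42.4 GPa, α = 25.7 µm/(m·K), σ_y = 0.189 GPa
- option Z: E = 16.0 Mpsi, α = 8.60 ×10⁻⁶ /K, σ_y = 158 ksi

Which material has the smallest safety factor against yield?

Per material, after unit conversion:
  option Y: E = 204.0, α = 16.3, σ_y = 423.0 → σ = 456 MPa, n = 0.929
  option S: E = 413.0, α = 4.59, σ_y = 505.4 → σ = 260 MPa, n = 1.95
  option X: E = 42.40, α = 25.7, σ_y = 189.0 → σ = 149 MPa, n = 1.27
  option Z: E = 110.3, α = 8.60, σ_y = 1089 → σ = 130 MPa, n = 8.38
Option Y has the lowest safety factor, n = 0.929.

option Y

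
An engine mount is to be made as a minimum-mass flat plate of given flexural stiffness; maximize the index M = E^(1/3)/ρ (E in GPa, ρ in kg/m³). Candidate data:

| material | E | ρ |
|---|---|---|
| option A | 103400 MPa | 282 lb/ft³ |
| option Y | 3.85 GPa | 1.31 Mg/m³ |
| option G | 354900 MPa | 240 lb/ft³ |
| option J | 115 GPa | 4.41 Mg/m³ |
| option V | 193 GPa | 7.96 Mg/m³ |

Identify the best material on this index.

After converting to SI:
  option A: E = 103.4 GPa, ρ = 4517 kg/m³
  option Y: E = 3.850 GPa, ρ = 1310 kg/m³
  option G: E = 354.9 GPa, ρ = 3844 kg/m³
  option J: E = 115.0 GPa, ρ = 4410 kg/m³
  option V: E = 193.0 GPa, ρ = 7960 kg/m³
  option G: M = 1.84×10⁻³
  option Y: M = 1.20×10⁻³
  option J: M = 1.10×10⁻³
  option A: M = 1.04×10⁻³
  option V: M = 0.726×10⁻³
The maximum is for option G.

option G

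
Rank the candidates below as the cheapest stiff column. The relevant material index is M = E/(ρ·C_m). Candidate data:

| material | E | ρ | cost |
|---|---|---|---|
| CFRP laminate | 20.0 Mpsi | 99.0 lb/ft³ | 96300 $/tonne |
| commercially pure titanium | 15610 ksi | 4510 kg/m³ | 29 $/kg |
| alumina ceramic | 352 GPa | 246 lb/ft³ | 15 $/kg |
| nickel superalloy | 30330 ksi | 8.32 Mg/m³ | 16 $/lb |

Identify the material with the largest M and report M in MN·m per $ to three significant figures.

alumina ceramic, M = 5.96 MN·m per $

Convert each candidate to consistent units, then evaluate M:
  CFRP laminate: E = 137.9 GPa, ρ = 1586 kg/m³, cost = 96.30 $/kg
  commercially pure titanium: E = 107.6 GPa, ρ = 4510 kg/m³, cost = 29.00 $/kg
  alumina ceramic: E = 352.0 GPa, ρ = 3941 kg/m³, cost = 15.00 $/kg
  nickel superalloy: E = 209.1 GPa, ρ = 8320 kg/m³, cost = 35.27 $/kg
  alumina ceramic: M = 5.96 MN·m per $
  CFRP laminate: M = 0.903 MN·m per $
  commercially pure titanium: M = 0.823 MN·m per $
  nickel superalloy: M = 0.713 MN·m per $
The maximum is for alumina ceramic.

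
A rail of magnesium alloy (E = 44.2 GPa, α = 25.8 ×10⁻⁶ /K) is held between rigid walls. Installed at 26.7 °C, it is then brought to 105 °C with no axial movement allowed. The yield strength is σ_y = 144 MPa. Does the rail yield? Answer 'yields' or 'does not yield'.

ΔT = 78.30 K. Constrained thermal stress σ = E·α·ΔT = 44.20×10³ MPa × 25.8×10⁻⁶ × 78.30 = 89.3 MPa (compressive).
Compare to σ_y = 144 MPa: σ < σ_y, so it does not yield.

does not yield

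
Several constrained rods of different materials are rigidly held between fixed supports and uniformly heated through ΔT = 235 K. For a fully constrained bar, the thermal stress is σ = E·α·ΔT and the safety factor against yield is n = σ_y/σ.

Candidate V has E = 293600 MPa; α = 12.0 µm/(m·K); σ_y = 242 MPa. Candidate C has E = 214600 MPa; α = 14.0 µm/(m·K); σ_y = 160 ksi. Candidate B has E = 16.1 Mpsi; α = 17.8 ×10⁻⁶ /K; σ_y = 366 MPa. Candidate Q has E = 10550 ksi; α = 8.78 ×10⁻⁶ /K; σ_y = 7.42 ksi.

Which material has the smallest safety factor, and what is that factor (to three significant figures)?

Per material, after unit conversion:
  candidate V: E = 293.6, α = 12.0, σ_y = 242.0 → σ = 828 MPa, n = 0.292
  candidate C: E = 214.6, α = 14.0, σ_y = 1103 → σ = 706 MPa, n = 1.56
  candidate B: E = 111.0, α = 17.8, σ_y = 366.0 → σ = 464 MPa, n = 0.788
  candidate Q: E = 72.74, α = 8.78, σ_y = 51.16 → σ = 150 MPa, n = 0.341
Candidate V has the lowest safety factor, n = 0.292.

candidate V, n = 0.292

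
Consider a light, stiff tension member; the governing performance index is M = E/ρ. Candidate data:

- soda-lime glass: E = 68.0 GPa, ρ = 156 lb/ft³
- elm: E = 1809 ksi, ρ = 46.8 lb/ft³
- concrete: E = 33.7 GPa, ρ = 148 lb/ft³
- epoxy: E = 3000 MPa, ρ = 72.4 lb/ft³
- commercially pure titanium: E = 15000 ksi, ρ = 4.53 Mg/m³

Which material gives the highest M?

soda-lime glass

Normalizing units and computing the index:
  soda-lime glass: E = 68.00 GPa, ρ = 2499 kg/m³
  elm: E = 12.47 GPa, ρ = 749.7 kg/m³
  concrete: E = 33.70 GPa, ρ = 2371 kg/m³
  epoxy: E = 3.000 GPa, ρ = 1160 kg/m³
  commercially pure titanium: E = 103.4 GPa, ρ = 4530 kg/m³
  soda-lime glass: M = 27.2 MN·m/kg
  commercially pure titanium: M = 22.8 MN·m/kg
  elm: M = 16.6 MN·m/kg
  concrete: M = 14.2 MN·m/kg
  epoxy: M = 2.59 MN·m/kg
The maximum is for soda-lime glass.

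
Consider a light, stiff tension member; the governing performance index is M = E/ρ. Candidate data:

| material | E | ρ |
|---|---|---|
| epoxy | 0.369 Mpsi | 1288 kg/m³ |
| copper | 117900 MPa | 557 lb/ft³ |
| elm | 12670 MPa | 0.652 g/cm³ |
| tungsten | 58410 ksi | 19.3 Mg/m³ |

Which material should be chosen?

tungsten

After converting to SI:
  epoxy: E = 2.544 GPa, ρ = 1288 kg/m³
  copper: E = 117.9 GPa, ρ = 8922 kg/m³
  elm: E = 12.67 GPa, ρ = 652.0 kg/m³
  tungsten: E = 402.7 GPa, ρ = 19300 kg/m³
  tungsten: M = 20.9 MN·m/kg
  elm: M = 19.4 MN·m/kg
  copper: M = 13.2 MN·m/kg
  epoxy: M = 1.98 MN·m/kg
Tungsten ranks first.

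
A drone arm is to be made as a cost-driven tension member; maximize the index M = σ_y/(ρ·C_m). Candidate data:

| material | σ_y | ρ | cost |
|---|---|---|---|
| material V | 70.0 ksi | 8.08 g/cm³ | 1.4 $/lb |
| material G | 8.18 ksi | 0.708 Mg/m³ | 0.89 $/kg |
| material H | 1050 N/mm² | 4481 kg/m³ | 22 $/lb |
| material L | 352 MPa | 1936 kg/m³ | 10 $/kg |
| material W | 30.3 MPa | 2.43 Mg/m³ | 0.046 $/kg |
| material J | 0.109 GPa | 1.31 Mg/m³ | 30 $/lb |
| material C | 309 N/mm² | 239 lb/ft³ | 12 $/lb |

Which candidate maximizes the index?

Normalizing units and computing the index:
  material V: σ_y = 482.6 MPa, ρ = 8080 kg/m³, cost = 3.086 $/kg
  material G: σ_y = 56.40 MPa, ρ = 708.0 kg/m³, cost = 0.8900 $/kg
  material H: σ_y = 1050 MPa, ρ = 4481 kg/m³, cost = 48.50 $/kg
  material L: σ_y = 352.0 MPa, ρ = 1936 kg/m³, cost = 10.00 $/kg
  material W: σ_y = 30.30 MPa, ρ = 2430 kg/m³, cost = 0.04600 $/kg
  material J: σ_y = 109.0 MPa, ρ = 1310 kg/m³, cost = 66.14 $/kg
  material C: σ_y = 309.0 MPa, ρ = 3828 kg/m³, cost = 26.46 $/kg
  material W: M = 271 kN·m per $
  material G: M = 89.5 kN·m per $
  material V: M = 19.4 kN·m per $
  material L: M = 18.2 kN·m per $
  material H: M = 4.83 kN·m per $
  material C: M = 3.05 kN·m per $
  material J: M = 1.26 kN·m per $
Material W ranks first.

material W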